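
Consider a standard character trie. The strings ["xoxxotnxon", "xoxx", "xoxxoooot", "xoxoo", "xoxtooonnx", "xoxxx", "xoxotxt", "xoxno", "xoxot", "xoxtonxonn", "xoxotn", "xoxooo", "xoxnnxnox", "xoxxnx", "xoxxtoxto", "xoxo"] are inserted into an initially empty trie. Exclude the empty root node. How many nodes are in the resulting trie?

48

Insert word by word; a character creates a node only if that edge doesn't already exist:
  "xoxxotnxon" → 10 new (x, o, x, x, o, t, n, x, o, n)
  "xoxx" → prefix "xoxx" already present; 0 new (none)
  "xoxxoooot" → prefix "xoxxo" already present; 4 new (o, o, o, t)
  "xoxoo" → prefix "xox" already present; 2 new (o, o)
  "xoxtooonnx" → prefix "xox" already present; 7 new (t, o, o, o, n, n, x)
  "xoxxx" → prefix "xoxx" already present; 1 new (x)
  "xoxotxt" → prefix "xoxo" already present; 3 new (t, x, t)
  "xoxno" → prefix "xox" already present; 2 new (n, o)
  "xoxot" → prefix "xoxot" already present; 0 new (none)
  "xoxtonxonn" → prefix "xoxto" already present; 5 new (n, x, o, n, n)
  "xoxotn" → prefix "xoxot" already present; 1 new (n)
  "xoxooo" → prefix "xoxoo" already present; 1 new (o)
  "xoxnnxnox" → prefix "xoxn" already present; 5 new (n, x, n, o, x)
  "xoxxnx" → prefix "xoxx" already present; 2 new (n, x)
  "xoxxtoxto" → prefix "xoxx" already present; 5 new (t, o, x, t, o)
  "xoxo" → prefix "xoxo" already present; 0 new (none)
Total nodes = 10 + 0 + 4 + 2 + 7 + 1 + 3 + 2 + 0 + 5 + 1 + 1 + 5 + 2 + 5 + 0 = 48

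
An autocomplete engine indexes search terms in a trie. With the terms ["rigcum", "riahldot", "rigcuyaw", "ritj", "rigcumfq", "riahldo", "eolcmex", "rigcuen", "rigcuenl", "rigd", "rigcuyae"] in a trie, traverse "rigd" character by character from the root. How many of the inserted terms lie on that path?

Traverse "rigd" character by character; count nodes along the way that are marked as word ends.
Prefixes of the query that are stored words: "rigd"
Count: 1

1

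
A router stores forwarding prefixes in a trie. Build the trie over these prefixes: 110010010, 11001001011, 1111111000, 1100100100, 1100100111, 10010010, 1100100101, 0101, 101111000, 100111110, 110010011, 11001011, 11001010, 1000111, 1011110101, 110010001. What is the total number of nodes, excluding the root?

57

Insert word by word; a character creates a node only if that edge doesn't already exist:
  "110010010" → 9 new (1, 1, 0, 0, 1, 0, 0, 1, 0)
  "11001001011" → prefix "110010010" already present; 2 new (1, 1)
  "1111111000" → prefix "11" already present; 8 new (1, 1, 1, 1, 1, 0, 0, 0)
  "1100100100" → prefix "110010010" already present; 1 new (0)
  "1100100111" → prefix "11001001" already present; 2 new (1, 1)
  "10010010" → prefix "1" already present; 7 new (0, 0, 1, 0, 0, 1, 0)
  "1100100101" → prefix "1100100101" already present; 0 new (none)
  "0101" → 4 new (0, 1, 0, 1)
  "101111000" → prefix "10" already present; 7 new (1, 1, 1, 1, 0, 0, 0)
  "100111110" → prefix "1001" already present; 5 new (1, 1, 1, 1, 0)
  "110010011" → prefix "110010011" already present; 0 new (none)
  "11001011" → prefix "110010" already present; 2 new (1, 1)
  "11001010" → prefix "1100101" already present; 1 new (0)
  "1000111" → prefix "100" already present; 4 new (0, 1, 1, 1)
  "1011110101" → prefix "1011110" already present; 3 new (1, 0, 1)
  "110010001" → prefix "1100100" already present; 2 new (0, 1)
Total nodes = 9 + 2 + 8 + 1 + 2 + 7 + 0 + 4 + 7 + 5 + 0 + 2 + 1 + 4 + 3 + 2 = 57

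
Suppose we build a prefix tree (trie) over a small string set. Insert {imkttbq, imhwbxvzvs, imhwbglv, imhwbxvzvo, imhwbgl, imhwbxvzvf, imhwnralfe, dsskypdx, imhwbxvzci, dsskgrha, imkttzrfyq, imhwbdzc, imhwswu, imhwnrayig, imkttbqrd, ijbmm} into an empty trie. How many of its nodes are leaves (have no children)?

Leaves are exactly the stored words that no other stored word extends.
Those words: "dsskgrha", "dsskypdx", "ijbmm", "imhwbdzc", "imhwbglv", "imhwbxvzci", "imhwbxvzvf", "imhwbxvzvo", "imhwbxvzvs", "imhwnralfe", "imhwnrayig", "imhwswu", "imkttbqrd", "imkttzrfyq"
Leaf count: 14

14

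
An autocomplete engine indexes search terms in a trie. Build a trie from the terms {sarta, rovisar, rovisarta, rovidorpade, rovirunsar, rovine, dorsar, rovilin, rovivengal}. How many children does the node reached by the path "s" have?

1

The children of the "s" node are the distinct next characters among strings starting with "s".
Characters that immediately follow "s" among the stored strings: {a}.
That node has 1 child edge.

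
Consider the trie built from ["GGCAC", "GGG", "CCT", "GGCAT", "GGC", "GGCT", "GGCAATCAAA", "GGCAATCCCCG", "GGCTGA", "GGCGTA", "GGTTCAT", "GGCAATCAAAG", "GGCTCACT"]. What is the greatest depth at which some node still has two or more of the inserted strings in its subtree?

Look for the deepest trie node that still has at least two words in its subtree.
e.g. "GGCAATCAAA" and "GGCAATCAAAG" share the prefix "GGCAATCAAA" of length 10; no pair shares a longer one.
Longest shared-prefix length: 10

10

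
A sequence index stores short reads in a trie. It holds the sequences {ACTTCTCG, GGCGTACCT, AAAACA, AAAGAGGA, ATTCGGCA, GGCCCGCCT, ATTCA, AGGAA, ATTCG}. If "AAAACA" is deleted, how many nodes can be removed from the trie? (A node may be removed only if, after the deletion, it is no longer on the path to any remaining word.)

3

Walk "AAAACA" from the leaf back toward the root, removing each node that no remaining word uses.
The suffix "ACA" (3 nodes) is used only by "AAAACA"; the node for "AAA" still has the child "G", so pruning stops there.
Nodes removed: 3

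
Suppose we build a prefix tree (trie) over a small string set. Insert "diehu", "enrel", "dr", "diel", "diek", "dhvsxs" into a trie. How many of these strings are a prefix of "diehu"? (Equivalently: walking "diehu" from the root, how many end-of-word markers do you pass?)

1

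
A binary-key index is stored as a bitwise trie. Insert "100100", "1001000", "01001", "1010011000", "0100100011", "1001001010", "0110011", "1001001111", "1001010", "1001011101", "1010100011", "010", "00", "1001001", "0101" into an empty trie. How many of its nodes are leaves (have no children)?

11

A leaf is a node with no children — equivalently, the end of a word that is not a proper prefix of any other stored word.
Those words: "00", "0100100011", "0101", "0110011", "1001000", "1001001010", "1001001111", "1001010", "1001011101", "1010011000", "1010100011"
Leaf count: 11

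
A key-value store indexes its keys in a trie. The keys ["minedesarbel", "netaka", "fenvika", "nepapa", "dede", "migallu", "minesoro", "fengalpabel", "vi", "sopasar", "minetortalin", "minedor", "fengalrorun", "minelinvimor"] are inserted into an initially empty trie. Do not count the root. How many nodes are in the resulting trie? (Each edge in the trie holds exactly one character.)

Trace insertions, counting only characters that open a new branch:
  "minedesarbel" → 12 new (m, i, n, e, d, e, s, a, r, b, e, l)
  "netaka" → 6 new (n, e, t, a, k, a)
  "fenvika" → 7 new (f, e, n, v, i, k, a)
  "nepapa" → prefix "ne" already present; 4 new (p, a, p, a)
  "dede" → 4 new (d, e, d, e)
  "migallu" → prefix "mi" already present; 5 new (g, a, l, l, u)
  "minesoro" → prefix "mine" already present; 4 new (s, o, r, o)
  "fengalpabel" → prefix "fen" already present; 8 new (g, a, l, p, a, b, e, l)
  "vi" → 2 new (v, i)
  "sopasar" → 7 new (s, o, p, a, s, a, r)
  "minetortalin" → prefix "mine" already present; 8 new (t, o, r, t, a, l, i, n)
  "minedor" → prefix "mined" already present; 2 new (o, r)
  "fengalrorun" → prefix "fengal" already present; 5 new (r, o, r, u, n)
  "minelinvimor" → prefix "mine" already present; 8 new (l, i, n, v, i, m, o, r)
Total nodes = 12 + 6 + 7 + 4 + 4 + 5 + 4 + 8 + 2 + 7 + 8 + 2 + 5 + 8 = 82

82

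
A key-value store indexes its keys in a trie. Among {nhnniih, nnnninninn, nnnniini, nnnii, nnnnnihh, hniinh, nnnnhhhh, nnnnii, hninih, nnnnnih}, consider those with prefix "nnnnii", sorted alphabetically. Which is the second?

nnnniini

DFS of the "nnnnii" subtree visits, in order: "nnnnii", "nnnniini"
Position 2: nnnniini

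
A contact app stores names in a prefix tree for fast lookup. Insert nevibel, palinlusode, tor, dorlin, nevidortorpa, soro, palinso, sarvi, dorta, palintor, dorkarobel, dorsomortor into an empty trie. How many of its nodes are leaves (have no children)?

12

Leaves are exactly the stored words that no other stored word extends.
Those words: "dorkarobel", "dorlin", "dorsomortor", "dorta", "nevibel", "nevidortorpa", "palinlusode", "palinso", "palintor", "sarvi", "soro", "tor"
Leaf count: 12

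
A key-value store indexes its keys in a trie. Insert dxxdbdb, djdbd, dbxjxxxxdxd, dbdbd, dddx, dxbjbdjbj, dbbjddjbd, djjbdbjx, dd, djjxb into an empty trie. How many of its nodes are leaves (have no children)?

Leaves are exactly the stored words that no other stored word extends.
Those words: "dbbjddjbd", "dbdbd", "dbxjxxxxdxd", "dddx", "djdbd", "djjbdbjx", "djjxb", "dxbjbdjbj", "dxxdbdb"
Leaf count: 9

9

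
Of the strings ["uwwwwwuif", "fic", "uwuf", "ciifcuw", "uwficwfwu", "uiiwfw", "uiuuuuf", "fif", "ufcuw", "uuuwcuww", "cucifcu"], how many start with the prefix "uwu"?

1

Filter for entries beginning with "uwu":
Matches: "uwuf"
Count: 1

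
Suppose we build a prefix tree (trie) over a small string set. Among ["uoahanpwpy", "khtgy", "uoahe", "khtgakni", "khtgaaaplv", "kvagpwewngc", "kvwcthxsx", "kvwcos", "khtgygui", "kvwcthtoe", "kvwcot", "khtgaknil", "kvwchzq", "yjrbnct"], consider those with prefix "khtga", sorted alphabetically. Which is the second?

khtgakni

Filter for "khtga…" and sort: "khtgaaaplv", "khtgakni", "khtgaknil"
Position 2: khtgakni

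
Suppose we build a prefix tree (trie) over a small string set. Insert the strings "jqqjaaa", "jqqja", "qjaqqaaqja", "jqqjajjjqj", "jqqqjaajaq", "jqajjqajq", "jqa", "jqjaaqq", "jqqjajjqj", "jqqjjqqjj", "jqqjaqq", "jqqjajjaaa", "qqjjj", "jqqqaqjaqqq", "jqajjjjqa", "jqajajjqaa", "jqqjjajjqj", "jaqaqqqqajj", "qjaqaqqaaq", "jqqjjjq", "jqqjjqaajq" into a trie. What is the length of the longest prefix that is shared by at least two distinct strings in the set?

7

Equivalently: take the maximum, over all pairs, of their longest common prefix length.
e.g. "jqqjajjaaa" and "jqqjajjjqj" share the prefix "jqqjajj" of length 7; no pair shares a longer one.
Longest shared-prefix length: 7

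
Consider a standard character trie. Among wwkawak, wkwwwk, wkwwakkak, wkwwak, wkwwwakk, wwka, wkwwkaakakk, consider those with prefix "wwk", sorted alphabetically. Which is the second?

wwkawak

Words with prefix "wwk", in lexicographic order: "wwka", "wwkawak"
Position 2: wwkawak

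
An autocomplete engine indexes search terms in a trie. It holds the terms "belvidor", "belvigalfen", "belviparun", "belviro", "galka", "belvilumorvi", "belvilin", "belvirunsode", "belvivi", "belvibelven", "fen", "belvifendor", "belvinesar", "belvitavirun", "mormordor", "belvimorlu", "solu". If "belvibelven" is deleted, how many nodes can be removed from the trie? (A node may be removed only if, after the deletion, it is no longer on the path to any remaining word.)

6

Walk "belvibelven" from the leaf back toward the root, removing each node that no remaining word uses.
The suffix "belven" (6 nodes) is used only by "belvibelven"; the node for "belvi" still has the child "d", so pruning stops there.
Nodes removed: 6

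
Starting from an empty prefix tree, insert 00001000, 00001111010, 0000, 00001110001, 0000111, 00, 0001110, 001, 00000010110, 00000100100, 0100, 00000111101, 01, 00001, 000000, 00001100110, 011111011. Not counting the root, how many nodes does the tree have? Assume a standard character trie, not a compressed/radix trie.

Count nodes per top-level branch (shared prefixes stored once):
  '0'-branch (00, 0000, 000000, 00000010110, 00000100100, 00000111101, 00001, 00001000, 00001100110, 0000111, 00001110001, 00001111010, 0001110, 001, 01, 0100, 011111011): 56 nodes
Sum: 56

56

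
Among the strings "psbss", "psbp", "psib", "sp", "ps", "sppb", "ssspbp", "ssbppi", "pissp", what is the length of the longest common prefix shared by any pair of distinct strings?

Equivalently: take the maximum, over all pairs, of their longest common prefix length.
e.g. "psbp" and "psbss" share the prefix "psb" of length 3; no pair shares a longer one.
Longest shared-prefix length: 3

3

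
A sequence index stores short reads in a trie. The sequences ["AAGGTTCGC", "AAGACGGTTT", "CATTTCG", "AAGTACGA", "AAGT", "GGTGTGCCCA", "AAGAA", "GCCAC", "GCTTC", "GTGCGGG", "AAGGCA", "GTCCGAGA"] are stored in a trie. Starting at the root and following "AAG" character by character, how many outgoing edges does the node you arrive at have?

3

The children of the "AAG" node are the distinct next characters among strings starting with "AAG".
Distinct next characters after "AAG": A, G, T.
That node has 3 child edges.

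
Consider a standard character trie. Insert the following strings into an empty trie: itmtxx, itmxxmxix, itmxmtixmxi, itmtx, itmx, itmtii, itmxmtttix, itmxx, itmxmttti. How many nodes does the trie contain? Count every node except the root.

Trace insertions, counting only characters that open a new branch:
  "itmtxx" → 6 new (i, t, m, t, x, x)
  "itmxxmxix" → prefix "itm" already present; 6 new (x, x, m, x, i, x)
  "itmxmtixmxi" → prefix "itmx" already present; 7 new (m, t, i, x, m, x, i)
  "itmtx" → prefix "itmtx" already present; 0 new (none)
  "itmx" → prefix "itmx" already present; 0 new (none)
  "itmtii" → prefix "itmt" already present; 2 new (i, i)
  "itmxmtttix" → prefix "itmxmt" already present; 4 new (t, t, i, x)
  "itmxx" → prefix "itmxx" already present; 0 new (none)
  "itmxmttti" → prefix "itmxmttti" already present; 0 new (none)
Total nodes = 6 + 6 + 7 + 0 + 0 + 2 + 4 + 0 + 0 = 25

25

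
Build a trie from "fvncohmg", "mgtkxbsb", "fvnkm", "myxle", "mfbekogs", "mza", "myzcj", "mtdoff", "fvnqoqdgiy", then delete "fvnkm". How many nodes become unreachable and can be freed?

2

A node on "fvnkm"'s path can go only if nothing else ends at it or branches off below it.
The suffix "km" (2 nodes) is used only by "fvnkm"; the node for "fvn" still has the child "c", so pruning stops there.
Nodes removed: 2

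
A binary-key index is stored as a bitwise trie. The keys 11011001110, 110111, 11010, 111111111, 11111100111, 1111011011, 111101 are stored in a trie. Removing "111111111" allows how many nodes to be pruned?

3

A node on "111111111"'s path can go only if nothing else ends at it or branches off below it.
The suffix "111" (3 nodes) is used only by "111111111"; the node for "111111" still has the child "0", so pruning stops there.
Nodes removed: 3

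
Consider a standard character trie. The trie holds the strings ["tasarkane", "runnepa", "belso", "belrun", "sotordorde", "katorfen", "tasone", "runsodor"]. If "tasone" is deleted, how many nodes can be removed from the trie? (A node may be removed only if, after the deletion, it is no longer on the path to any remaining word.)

3

After clearing the end-marker at "tasone", prune upward until reaching a node still needed by another word.
The suffix "one" (3 nodes) is used only by "tasone"; the node for "tas" still has the child "a", so pruning stops there.
Nodes removed: 3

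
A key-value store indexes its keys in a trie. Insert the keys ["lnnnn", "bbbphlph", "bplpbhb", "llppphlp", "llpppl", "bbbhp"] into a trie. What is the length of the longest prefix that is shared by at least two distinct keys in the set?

5

Equivalently: take the maximum, over all pairs, of their longest common prefix length.
"llppphlp" and "llpppl" agree on "llppp" (5 characters) before diverging; nothing deeper is shared.
Longest shared-prefix length: 5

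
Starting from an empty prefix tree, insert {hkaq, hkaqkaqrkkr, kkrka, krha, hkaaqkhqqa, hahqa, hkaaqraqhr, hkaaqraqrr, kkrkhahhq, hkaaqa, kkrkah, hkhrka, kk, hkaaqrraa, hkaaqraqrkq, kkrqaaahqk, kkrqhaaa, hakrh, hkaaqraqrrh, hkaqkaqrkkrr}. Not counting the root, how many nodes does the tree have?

Insert word by word; a character creates a node only if that edge doesn't already exist:
  "hkaq" → 4 new (h, k, a, q)
  "hkaqkaqrkkr" → prefix "hkaq" already present; 7 new (k, a, q, r, k, k, r)
  "kkrka" → 5 new (k, k, r, k, a)
  "krha" → prefix "k" already present; 3 new (r, h, a)
  "hkaaqkhqqa" → prefix "hka" already present; 7 new (a, q, k, h, q, q, a)
  "hahqa" → prefix "h" already present; 4 new (a, h, q, a)
  "hkaaqraqhr" → prefix "hkaaq" already present; 5 new (r, a, q, h, r)
  "hkaaqraqrr" → prefix "hkaaqraq" already present; 2 new (r, r)
  "kkrkhahhq" → prefix "kkrk" already present; 5 new (h, a, h, h, q)
  "hkaaqa" → prefix "hkaaq" already present; 1 new (a)
  "kkrkah" → prefix "kkrka" already present; 1 new (h)
  "hkhrka" → prefix "hk" already present; 4 new (h, r, k, a)
  "kk" → prefix "kk" already present; 0 new (none)
  "hkaaqrraa" → prefix "hkaaqr" already present; 3 new (r, a, a)
  "hkaaqraqrkq" → prefix "hkaaqraqr" already present; 2 new (k, q)
  "kkrqaaahqk" → prefix "kkr" already present; 7 new (q, a, a, a, h, q, k)
  "kkrqhaaa" → prefix "kkrq" already present; 4 new (h, a, a, a)
  "hakrh" → prefix "ha" already present; 3 new (k, r, h)
  "hkaaqraqrrh" → prefix "hkaaqraqrr" already present; 1 new (h)
  "hkaqkaqrkkrr" → prefix "hkaqkaqrkkr" already present; 1 new (r)
Total nodes = 4 + 7 + 5 + 3 + 7 + 4 + 5 + 2 + 5 + 1 + 1 + 4 + 0 + 3 + 2 + 7 + 4 + 3 + 1 + 1 = 69

69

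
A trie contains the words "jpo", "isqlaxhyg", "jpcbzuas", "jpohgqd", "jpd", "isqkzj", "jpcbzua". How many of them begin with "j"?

5

Walk to "j"; the words in its subtree are exactly those with that prefix.
Matches: "jpcbzua", "jpcbzuas", "jpd", "jpo", "jpohgqd"
Count: 5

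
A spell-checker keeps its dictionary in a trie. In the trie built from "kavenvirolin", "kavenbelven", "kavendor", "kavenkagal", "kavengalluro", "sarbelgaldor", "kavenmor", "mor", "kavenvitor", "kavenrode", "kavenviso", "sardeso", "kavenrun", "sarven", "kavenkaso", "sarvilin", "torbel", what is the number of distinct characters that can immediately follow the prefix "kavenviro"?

1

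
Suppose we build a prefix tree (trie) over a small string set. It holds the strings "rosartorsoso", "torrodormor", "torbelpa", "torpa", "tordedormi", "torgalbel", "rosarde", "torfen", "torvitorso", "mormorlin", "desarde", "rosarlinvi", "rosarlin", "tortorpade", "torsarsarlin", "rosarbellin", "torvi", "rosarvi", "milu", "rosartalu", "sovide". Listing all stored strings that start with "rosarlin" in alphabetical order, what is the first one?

Words with prefix "rosarlin", in lexicographic order: "rosarlin", "rosarlinvi"
The 1st is rosarlin.

rosarlin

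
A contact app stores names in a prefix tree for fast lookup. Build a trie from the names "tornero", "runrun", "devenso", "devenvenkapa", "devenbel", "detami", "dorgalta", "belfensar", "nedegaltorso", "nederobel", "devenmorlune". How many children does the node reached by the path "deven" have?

4

The children of the "deven" node are the distinct next characters among strings starting with "deven".
Characters that immediately follow "deven" among the stored strings: {b, m, s, v}.
That node has 4 child edges.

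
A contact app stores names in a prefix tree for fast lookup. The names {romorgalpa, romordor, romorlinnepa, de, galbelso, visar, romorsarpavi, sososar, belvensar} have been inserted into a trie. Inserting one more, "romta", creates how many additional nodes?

2

Walking "romta" from the root, the first 3 characters ("rom") follow existing edges; "t" is the first miss.
So 5 − 3 = 2 new nodes.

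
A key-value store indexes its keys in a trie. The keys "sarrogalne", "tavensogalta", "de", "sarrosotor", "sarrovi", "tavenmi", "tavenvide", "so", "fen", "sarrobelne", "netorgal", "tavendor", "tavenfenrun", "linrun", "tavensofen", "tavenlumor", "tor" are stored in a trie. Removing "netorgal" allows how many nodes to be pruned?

8

Walk "netorgal" from the leaf back toward the root, removing each node that no remaining word uses.
No other word shares any prefix with "netorgal", so all 8 of its nodes go.
Nodes removed: 8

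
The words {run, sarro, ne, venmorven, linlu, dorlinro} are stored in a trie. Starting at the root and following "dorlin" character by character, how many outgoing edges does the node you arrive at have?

1

Walk "dorlin" from the root, arriving at one node.
Characters that immediately follow "dorlin" among the stored strings: {r}.
That node has 1 child edge.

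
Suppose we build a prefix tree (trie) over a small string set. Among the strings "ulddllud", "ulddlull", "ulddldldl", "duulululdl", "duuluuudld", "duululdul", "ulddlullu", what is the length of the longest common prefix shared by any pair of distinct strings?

The deepest shared node is where two words last agree before diverging.
e.g. "ulddlull" and "ulddlullu" share the prefix "ulddlull" of length 8; no pair shares a longer one.
Longest shared-prefix length: 8

8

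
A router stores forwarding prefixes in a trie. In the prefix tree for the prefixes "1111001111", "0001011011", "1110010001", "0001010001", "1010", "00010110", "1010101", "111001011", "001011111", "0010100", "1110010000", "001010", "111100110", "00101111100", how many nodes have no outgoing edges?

A leaf is a node with no children — equivalently, the end of a word that is not a proper prefix of any other stored word.
Those words: "0001010001", "0001011011", "0010100", "00101111100", "1010101", "1110010000", "1110010001", "111001011", "111100110", "1111001111"
Leaf count: 10

10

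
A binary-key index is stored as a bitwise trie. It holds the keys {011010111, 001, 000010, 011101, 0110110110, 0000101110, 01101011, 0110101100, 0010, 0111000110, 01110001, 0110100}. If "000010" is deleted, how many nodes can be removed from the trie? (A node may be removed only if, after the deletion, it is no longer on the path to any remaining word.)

0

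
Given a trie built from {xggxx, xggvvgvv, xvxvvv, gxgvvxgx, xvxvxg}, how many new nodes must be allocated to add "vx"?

No existing word starts with "v", so every character of "vx" needs a new node.
2 − 0 = 2 new nodes.

2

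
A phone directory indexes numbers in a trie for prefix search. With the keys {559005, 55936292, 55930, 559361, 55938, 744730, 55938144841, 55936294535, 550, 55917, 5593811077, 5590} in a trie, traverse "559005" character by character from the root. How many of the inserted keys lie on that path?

Walk "559005" from the root; an end-of-word marker is hit whenever a stored word is a prefix of "559005".
Prefixes of the query that are stored words: "5590", "559005"
Count: 2

2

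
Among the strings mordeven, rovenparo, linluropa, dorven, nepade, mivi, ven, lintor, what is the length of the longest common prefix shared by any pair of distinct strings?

3

Equivalently: take the maximum, over all pairs, of their longest common prefix length.
e.g. "linluropa" and "lintor" share the prefix "lin" of length 3; no pair shares a longer one.
Longest shared-prefix length: 3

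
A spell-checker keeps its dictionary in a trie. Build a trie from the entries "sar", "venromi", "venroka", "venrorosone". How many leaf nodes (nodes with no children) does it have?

4

Leaves are exactly the stored words that no other stored word extends.
Those words: "sar", "venroka", "venromi", "venrorosone"
Leaf count: 4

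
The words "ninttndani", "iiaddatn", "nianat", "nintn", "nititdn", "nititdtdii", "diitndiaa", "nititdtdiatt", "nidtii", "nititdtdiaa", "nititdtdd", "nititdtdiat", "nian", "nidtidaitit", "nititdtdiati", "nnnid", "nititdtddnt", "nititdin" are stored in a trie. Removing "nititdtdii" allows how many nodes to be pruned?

After clearing the end-marker at "nititdtdii", prune upward until reaching a node still needed by another word.
The suffix "i" (1 node) is used only by "nititdtdii"; the node for "nititdtdi" still has the child "a", so pruning stops there.
Nodes removed: 1

1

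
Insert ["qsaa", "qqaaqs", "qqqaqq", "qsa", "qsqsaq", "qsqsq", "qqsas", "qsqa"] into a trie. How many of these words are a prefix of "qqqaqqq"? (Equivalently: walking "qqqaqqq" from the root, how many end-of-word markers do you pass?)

1

Check each prefix of "qqqaqqq" against the stored set — each match is an end-marker on the path.
Prefixes of the query that are stored words: "qqqaqq"
Count: 1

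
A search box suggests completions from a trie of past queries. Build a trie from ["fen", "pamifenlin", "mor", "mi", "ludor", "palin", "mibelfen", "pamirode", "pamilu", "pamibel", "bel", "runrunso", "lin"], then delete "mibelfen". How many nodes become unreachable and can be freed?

After clearing the end-marker at "mibelfen", prune upward until reaching a node still needed by another word.
The suffix "belfen" (6 nodes) is used only by "mibelfen"; "mi" is itself a stored word, so pruning stops there.
Nodes removed: 6

6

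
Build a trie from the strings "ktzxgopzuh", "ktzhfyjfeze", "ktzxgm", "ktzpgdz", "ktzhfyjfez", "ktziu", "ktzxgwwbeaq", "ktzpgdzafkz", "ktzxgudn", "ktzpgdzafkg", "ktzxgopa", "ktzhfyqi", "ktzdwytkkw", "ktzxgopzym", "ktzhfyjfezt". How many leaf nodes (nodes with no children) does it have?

13

A leaf is a node with no children — equivalently, the end of a word that is not a proper prefix of any other stored word.
Those words: "ktzdwytkkw", "ktzhfyjfeze", "ktzhfyjfezt", "ktzhfyqi", "ktziu", "ktzpgdzafkg", "ktzpgdzafkz", "ktzxgm", "ktzxgopa", "ktzxgopzuh", "ktzxgopzym", "ktzxgudn", "ktzxgwwbeaq"
Leaf count: 13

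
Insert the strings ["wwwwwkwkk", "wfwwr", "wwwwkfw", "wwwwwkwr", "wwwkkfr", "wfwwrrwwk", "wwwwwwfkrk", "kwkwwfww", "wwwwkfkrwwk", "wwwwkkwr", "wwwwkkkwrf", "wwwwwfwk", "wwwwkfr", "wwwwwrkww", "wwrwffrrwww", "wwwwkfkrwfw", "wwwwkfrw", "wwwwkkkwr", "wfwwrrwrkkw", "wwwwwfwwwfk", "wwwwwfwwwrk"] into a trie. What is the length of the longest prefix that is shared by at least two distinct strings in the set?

Equivalently: take the maximum, over all pairs, of their longest common prefix length.
"wwwwkfkrwfw" and "wwwwkfkrwwk" agree on "wwwwkfkrw" (9 characters) before diverging; nothing deeper is shared.
Longest shared-prefix length: 9

9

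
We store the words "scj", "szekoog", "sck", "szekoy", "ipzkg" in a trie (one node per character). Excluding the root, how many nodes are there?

16

Count nodes per top-level branch (shared prefixes stored once):
  'i'-branch (ipzkg): 5 nodes
  's'-branch (scj, sck, szekoog, szekoy): 11 nodes
Sum: 16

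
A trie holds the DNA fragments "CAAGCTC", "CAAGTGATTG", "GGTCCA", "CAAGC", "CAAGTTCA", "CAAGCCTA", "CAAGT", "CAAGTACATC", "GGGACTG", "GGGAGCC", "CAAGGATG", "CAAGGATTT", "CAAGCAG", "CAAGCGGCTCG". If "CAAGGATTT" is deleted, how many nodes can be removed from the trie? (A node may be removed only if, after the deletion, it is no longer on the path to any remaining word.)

After clearing the end-marker at "CAAGGATTT", prune upward until reaching a node still needed by another word.
The suffix "TT" (2 nodes) is used only by "CAAGGATTT"; the node for "CAAGGAT" still has the child "G", so pruning stops there.
Nodes removed: 2

2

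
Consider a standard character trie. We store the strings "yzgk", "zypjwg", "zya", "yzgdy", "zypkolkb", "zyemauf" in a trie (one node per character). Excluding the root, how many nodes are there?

Count nodes per top-level branch (shared prefixes stored once):
  'y'-branch (yzgdy, yzgk): 6 nodes
  'z'-branch (zya, zyemauf, zypjwg, zypkolkb): 17 nodes
Sum: 23

23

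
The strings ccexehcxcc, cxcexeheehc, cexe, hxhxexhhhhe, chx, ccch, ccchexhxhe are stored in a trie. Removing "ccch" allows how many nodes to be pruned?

0

After clearing the end-marker at "ccch", prune upward until reaching a node still needed by another word.
Every node on "ccch" is still needed (e.g. by "ccchexhxhe"), so nothing is freed.
Nodes removed: 0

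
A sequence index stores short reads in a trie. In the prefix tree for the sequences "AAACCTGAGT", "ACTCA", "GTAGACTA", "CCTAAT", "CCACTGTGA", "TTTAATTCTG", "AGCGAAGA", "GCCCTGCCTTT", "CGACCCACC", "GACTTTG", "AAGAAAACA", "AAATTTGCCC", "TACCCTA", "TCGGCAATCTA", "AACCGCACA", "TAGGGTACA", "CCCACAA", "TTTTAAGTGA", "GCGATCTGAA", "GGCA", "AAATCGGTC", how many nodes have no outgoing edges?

21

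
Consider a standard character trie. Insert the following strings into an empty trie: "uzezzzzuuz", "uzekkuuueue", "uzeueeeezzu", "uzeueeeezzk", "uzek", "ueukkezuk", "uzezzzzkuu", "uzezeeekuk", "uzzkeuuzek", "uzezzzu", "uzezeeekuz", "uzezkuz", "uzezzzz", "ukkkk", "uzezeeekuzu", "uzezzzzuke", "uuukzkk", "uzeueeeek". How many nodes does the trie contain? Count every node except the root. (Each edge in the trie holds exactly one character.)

Insert word by word; a character creates a node only if that edge doesn't already exist:
  "uzezzzzuuz" → 10 new (u, z, e, z, z, z, z, u, u, z)
  "uzekkuuueue" → prefix "uze" already present; 8 new (k, k, u, u, u, e, u, e)
  "uzeueeeezzu" → prefix "uze" already present; 8 new (u, e, e, e, e, z, z, u)
  "uzeueeeezzk" → prefix "uzeueeeezz" already present; 1 new (k)
  "uzek" → prefix "uzek" already present; 0 new (none)
  "ueukkezuk" → prefix "u" already present; 8 new (e, u, k, k, e, z, u, k)
  "uzezzzzkuu" → prefix "uzezzzz" already present; 3 new (k, u, u)
  "uzezeeekuk" → prefix "uzez" already present; 6 new (e, e, e, k, u, k)
  "uzzkeuuzek" → prefix "uz" already present; 8 new (z, k, e, u, u, z, e, k)
  "uzezzzu" → prefix "uzezzz" already present; 1 new (u)
  "uzezeeekuz" → prefix "uzezeeeku" already present; 1 new (z)
  "uzezkuz" → prefix "uzez" already present; 3 new (k, u, z)
  "uzezzzz" → prefix "uzezzzz" already present; 0 new (none)
  "ukkkk" → prefix "u" already present; 4 new (k, k, k, k)
  "uzezeeekuzu" → prefix "uzezeeekuz" already present; 1 new (u)
  "uzezzzzuke" → prefix "uzezzzzu" already present; 2 new (k, e)
  "uuukzkk" → prefix "u" already present; 6 new (u, u, k, z, k, k)
  "uzeueeeek" → prefix "uzeueeee" already present; 1 new (k)
Total nodes = 10 + 8 + 8 + 1 + 0 + 8 + 3 + 6 + 8 + 1 + 1 + 3 + 0 + 4 + 1 + 2 + 6 + 1 = 71

71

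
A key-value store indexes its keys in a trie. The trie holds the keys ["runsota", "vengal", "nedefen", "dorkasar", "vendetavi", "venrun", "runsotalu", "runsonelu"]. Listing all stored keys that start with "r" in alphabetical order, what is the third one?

runsotalu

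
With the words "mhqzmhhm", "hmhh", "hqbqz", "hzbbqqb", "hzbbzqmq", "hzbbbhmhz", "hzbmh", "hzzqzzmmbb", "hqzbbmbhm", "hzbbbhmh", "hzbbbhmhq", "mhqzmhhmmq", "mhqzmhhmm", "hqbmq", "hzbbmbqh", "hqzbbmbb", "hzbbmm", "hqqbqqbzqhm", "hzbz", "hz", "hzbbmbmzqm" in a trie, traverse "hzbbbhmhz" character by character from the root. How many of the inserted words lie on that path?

Walk "hzbbbhmhz" from the root; an end-of-word marker is hit whenever a stored word is a prefix of "hzbbbhmhz".
Prefixes of the query that are stored words: "hz", "hzbbbhmh", "hzbbbhmhz"
Count: 3

3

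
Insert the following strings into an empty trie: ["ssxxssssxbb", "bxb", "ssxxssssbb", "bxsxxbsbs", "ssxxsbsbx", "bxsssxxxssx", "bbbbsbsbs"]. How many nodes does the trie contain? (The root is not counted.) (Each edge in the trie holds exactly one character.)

Trace insertions, counting only characters that open a new branch:
  "ssxxssssxbb" → 11 new (s, s, x, x, s, s, s, s, x, b, b)
  "bxb" → 3 new (b, x, b)
  "ssxxssssbb" → prefix "ssxxssss" already present; 2 new (b, b)
  "bxsxxbsbs" → prefix "bx" already present; 7 new (s, x, x, b, s, b, s)
  "ssxxsbsbx" → prefix "ssxxs" already present; 4 new (b, s, b, x)
  "bxsssxxxssx" → prefix "bxs" already present; 8 new (s, s, x, x, x, s, s, x)
  "bbbbsbsbs" → prefix "b" already present; 8 new (b, b, b, s, b, s, b, s)
Total nodes = 11 + 3 + 2 + 7 + 4 + 8 + 8 = 43

43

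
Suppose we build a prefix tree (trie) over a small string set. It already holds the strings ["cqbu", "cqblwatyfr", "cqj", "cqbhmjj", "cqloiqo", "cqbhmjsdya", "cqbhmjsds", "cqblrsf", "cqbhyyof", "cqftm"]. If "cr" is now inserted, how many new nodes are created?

"c" is already a path in the trie; the remaining "r" must be added.
New nodes needed: |"cr"| − 1 = 2 − 1 = 1.

1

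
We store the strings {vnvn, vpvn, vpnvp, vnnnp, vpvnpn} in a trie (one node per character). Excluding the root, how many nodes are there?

15

For each word, the new-node count is its length minus the longest prefix already in the trie:
  "vnvn" → 4 new (v, n, v, n)
  "vpvn" → prefix "v" already present; 3 new (p, v, n)
  "vpnvp" → prefix "vp" already present; 3 new (n, v, p)
  "vnnnp" → prefix "vn" already present; 3 new (n, n, p)
  "vpvnpn" → prefix "vpvn" already present; 2 new (p, n)
Total nodes = 4 + 3 + 3 + 3 + 2 = 15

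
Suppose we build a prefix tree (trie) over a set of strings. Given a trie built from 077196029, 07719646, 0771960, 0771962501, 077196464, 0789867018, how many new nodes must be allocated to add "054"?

2

Walking "054" from the root, the first 1 characters ("0") follow existing edges; "5" is the first miss.
Each of the 2 remaining characters creates one node.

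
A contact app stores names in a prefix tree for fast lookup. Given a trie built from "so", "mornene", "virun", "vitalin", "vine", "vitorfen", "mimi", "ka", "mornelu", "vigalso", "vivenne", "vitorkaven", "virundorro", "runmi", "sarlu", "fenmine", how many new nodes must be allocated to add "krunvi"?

5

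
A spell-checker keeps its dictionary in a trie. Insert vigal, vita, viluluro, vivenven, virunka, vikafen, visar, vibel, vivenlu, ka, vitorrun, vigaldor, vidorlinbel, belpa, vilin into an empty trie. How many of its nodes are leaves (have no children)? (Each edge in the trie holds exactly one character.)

14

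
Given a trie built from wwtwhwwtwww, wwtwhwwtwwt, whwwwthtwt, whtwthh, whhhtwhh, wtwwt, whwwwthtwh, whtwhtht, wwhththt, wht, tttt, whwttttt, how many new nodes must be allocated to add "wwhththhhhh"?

4

"wwhthth" is already a path in the trie; the remaining "hhhh" must be added.
Each of the 4 remaining characters creates one node.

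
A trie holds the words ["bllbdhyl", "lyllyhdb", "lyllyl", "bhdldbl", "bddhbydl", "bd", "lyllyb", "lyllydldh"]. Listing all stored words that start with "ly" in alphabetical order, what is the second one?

lyllydldh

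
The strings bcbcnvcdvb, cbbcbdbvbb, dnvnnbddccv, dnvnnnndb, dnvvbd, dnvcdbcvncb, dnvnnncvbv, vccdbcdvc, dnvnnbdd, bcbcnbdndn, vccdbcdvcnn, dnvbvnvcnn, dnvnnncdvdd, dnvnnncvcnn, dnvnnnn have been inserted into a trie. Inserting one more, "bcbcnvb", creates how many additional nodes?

1

Walking "bcbcnvb" from the root, the first 6 characters ("bcbcnv") follow existing edges; "b" is the first miss.
So 7 − 6 = 1 new nodes.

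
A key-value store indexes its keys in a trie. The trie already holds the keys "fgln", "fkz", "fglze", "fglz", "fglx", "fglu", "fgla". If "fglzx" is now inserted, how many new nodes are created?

1

Walking "fglzx" from the root, the first 4 characters ("fglz") follow existing edges; "x" is the first miss.
Each of the 1 remaining characters creates one node.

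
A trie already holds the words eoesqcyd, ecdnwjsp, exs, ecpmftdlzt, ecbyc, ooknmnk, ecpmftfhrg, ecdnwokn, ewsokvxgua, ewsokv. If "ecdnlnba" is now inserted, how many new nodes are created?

The longest prefix of "ecdnlnba" already in the trie is "ecdn" (length 4).
Each of the 4 remaining characters creates one node.

4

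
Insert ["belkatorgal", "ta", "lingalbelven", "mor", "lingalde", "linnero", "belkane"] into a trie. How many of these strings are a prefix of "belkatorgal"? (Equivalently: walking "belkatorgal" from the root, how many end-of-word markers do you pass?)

1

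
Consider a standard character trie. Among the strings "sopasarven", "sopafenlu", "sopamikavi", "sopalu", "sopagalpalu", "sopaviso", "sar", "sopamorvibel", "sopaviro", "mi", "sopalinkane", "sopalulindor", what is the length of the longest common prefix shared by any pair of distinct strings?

6

Look for the deepest trie node that still has at least two words in its subtree.
"sopalu" and "sopalulindor" agree on "sopalu" (6 characters) before diverging; nothing deeper is shared.
Longest shared-prefix length: 6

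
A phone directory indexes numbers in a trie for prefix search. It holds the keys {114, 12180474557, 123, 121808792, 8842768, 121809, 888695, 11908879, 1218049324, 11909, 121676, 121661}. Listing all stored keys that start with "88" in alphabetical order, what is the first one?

DFS of the "88" subtree visits, in order: "8842768", "888695"
Position 1: 8842768

8842768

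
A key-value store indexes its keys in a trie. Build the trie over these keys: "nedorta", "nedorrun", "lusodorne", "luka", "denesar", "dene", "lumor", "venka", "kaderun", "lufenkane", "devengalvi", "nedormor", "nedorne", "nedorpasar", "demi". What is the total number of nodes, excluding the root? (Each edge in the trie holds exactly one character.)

70

Insert word by word; a character creates a node only if that edge doesn't already exist:
  "nedorta" → 7 new (n, e, d, o, r, t, a)
  "nedorrun" → prefix "nedor" already present; 3 new (r, u, n)
  "lusodorne" → 9 new (l, u, s, o, d, o, r, n, e)
  "luka" → prefix "lu" already present; 2 new (k, a)
  "denesar" → 7 new (d, e, n, e, s, a, r)
  "dene" → prefix "dene" already present; 0 new (none)
  "lumor" → prefix "lu" already present; 3 new (m, o, r)
  "venka" → 5 new (v, e, n, k, a)
  "kaderun" → 7 new (k, a, d, e, r, u, n)
  "lufenkane" → prefix "lu" already present; 7 new (f, e, n, k, a, n, e)
  "devengalvi" → prefix "de" already present; 8 new (v, e, n, g, a, l, v, i)
  "nedormor" → prefix "nedor" already present; 3 new (m, o, r)
  "nedorne" → prefix "nedor" already present; 2 new (n, e)
  "nedorpasar" → prefix "nedor" already present; 5 new (p, a, s, a, r)
  "demi" → prefix "de" already present; 2 new (m, i)
Total nodes = 7 + 3 + 9 + 2 + 7 + 0 + 3 + 5 + 7 + 7 + 8 + 3 + 2 + 5 + 2 = 70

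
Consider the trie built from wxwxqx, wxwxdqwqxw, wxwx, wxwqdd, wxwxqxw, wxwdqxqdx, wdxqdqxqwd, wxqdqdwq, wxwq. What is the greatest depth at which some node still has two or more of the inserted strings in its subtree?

6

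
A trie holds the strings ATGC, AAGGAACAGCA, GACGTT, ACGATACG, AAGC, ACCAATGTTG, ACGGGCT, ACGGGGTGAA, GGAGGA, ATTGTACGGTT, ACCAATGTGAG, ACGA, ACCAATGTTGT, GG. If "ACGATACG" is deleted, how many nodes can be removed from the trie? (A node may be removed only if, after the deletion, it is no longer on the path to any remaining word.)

A node on "ACGATACG"'s path can go only if nothing else ends at it or branches off below it.
The suffix "TACG" (4 nodes) is used only by "ACGATACG"; "ACGA" is itself a stored word, so pruning stops there.
Nodes removed: 4

4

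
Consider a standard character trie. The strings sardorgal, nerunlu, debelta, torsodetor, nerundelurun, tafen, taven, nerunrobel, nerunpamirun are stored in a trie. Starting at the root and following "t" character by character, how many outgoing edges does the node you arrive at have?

2

The children of the "t" node are the distinct next characters among strings starting with "t".
Distinct next characters after "t": a, o.
That node has 2 child edges.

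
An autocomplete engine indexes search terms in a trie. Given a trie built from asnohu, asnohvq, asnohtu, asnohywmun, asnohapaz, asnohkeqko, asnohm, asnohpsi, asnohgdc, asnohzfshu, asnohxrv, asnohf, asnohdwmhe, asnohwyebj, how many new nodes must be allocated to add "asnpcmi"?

"asn" is already a path in the trie; the remaining "pcmi" must be added.
So 7 − 3 = 4 new nodes.

4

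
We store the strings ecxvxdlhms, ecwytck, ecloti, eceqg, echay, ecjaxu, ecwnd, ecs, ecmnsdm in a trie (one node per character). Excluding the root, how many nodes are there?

37

Trace insertions, counting only characters that open a new branch:
  "ecxvxdlhms" → 10 new (e, c, x, v, x, d, l, h, m, s)
  "ecwytck" → prefix "ec" already present; 5 new (w, y, t, c, k)
  "ecloti" → prefix "ec" already present; 4 new (l, o, t, i)
  "eceqg" → prefix "ec" already present; 3 new (e, q, g)
  "echay" → prefix "ec" already present; 3 new (h, a, y)
  "ecjaxu" → prefix "ec" already present; 4 new (j, a, x, u)
  "ecwnd" → prefix "ecw" already present; 2 new (n, d)
  "ecs" → prefix "ec" already present; 1 new (s)
  "ecmnsdm" → prefix "ec" already present; 5 new (m, n, s, d, m)
Total nodes = 10 + 5 + 4 + 3 + 3 + 4 + 2 + 1 + 5 = 37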